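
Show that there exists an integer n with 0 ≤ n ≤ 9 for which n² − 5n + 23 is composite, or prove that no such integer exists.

No such integer n in that range exists.

The values for n = 0, 1, …, 9 are 23, 19, 17, 17, 19, 23, 29, 37, 47, 59, and each of these is prime.
So no value in the range makes the expression composite.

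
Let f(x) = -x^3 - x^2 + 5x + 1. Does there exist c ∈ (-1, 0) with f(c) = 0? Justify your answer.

f(-1) = -4 and f(0) = 1, which have opposite signs.
As a polynomial, f is continuous on every closed interval.
By the Intermediate Value Theorem f must vanish at some point of (-1, 0).

Such a root exists.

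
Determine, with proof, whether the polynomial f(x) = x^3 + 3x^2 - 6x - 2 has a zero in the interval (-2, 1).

Yes, f has a root in the interval.

f(-2) = 14 and f(1) = -4, which have opposite signs.
Since f is a polynomial it is continuous on [-2, 1].
By the Intermediate Value Theorem, f takes the value 0 somewhere in the open interval.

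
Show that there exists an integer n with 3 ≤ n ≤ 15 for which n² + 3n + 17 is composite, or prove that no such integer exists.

n = 13

At n = 13: 13² + 3·13 + 17 = 225 = 3·75, which is composite.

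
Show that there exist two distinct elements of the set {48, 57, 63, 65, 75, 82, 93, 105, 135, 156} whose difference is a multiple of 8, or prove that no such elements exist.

57 mod 8 = 1 and 65 mod 8 = 1, so 65 − 57 = 8 = 1·8.

The pair (57, 65) works.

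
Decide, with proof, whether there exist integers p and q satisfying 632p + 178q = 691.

No, no such integers exist.

gcd(632, 178) = 2, so every integer of the form 632p + 178q is a multiple of 2.
However 691 leaves remainder 1 on division by 2.
So the equation is unsolvable over ℤ.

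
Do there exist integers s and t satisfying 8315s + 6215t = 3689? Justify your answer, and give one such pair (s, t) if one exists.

gcd(8315, 6215) = 5, so every integer of the form 8315s + 6215t is a multiple of 5.
But 3689 is not a multiple of 5 (it leaves remainder 4).
So the equation is unsolvable over ℤ.

No such integers exist.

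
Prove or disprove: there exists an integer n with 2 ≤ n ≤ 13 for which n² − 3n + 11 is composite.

n = 9

At n = 9: 9² − 3·9 + 11 = 65 = 5·13, which is composite.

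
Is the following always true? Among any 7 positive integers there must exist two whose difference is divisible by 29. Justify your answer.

Take the 7 consecutive integers 70, 71, …, 76: their residues mod 29 are all distinct because 7 ≤ 29.
The differences between them range over 1, …, 6, none of which is divisible by 29.

No, the set {70, 71, 72, 73, 74, 75, 76} is a counterexample.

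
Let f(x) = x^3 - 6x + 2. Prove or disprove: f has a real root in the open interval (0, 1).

Yes, f has a root in the interval.

f(0) = 2 and f(1) = -3, which have opposite signs.
Since f is a polynomial it is continuous on [0, 1].
By the Intermediate Value Theorem f must vanish at some point of (0, 1).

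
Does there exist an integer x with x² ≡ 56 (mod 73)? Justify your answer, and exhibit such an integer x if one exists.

73 is prime, so by Euler's criterion 56 is a square mod 73 iff 56^((73−1)/2) = 56^36 ≡ 1 (mod 73).
Repeated squaring mod 73: 56^2 = 3136 ≡ 70; 56^4 ≡ 70² = 4900 ≡ 9; 56^8 ≡ 9² = 81 ≡ 8; 56^16 ≡ 8² = 64 ≡ 64; 56^32 ≡ 64² = 4096 ≡ 8.
Since 36 = 32 + 4, 56^36 ≡ 8 · 9; multiplying out mod 73: 8·9 = 72 ≡ 72. Thus 56^36 ≡ 72 ≡ −1 (mod 73).
The value −1 means 56 is a non-residue modulo 73, so x² ≡ 56 (mod 73) is impossible.

No such integer exists.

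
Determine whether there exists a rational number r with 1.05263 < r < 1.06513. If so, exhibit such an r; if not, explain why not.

Look for a denominator N such that an integer falls strictly between N·1.05263 and N·1.06513. N = 16 works: 16·1.05263 = 16.84208 < 17 < 17.04208 = 16·1.06513.
So r = 17/16 works: it is a ratio of integers, and dividing 16·1.05263 < 17 < 16·1.06513 through by 16 gives 1.05263 < 17/16 < 1.06513.

r = 17/16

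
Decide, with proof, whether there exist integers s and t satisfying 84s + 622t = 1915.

No such integers exist.

Both 84 and 622 are divisible by gcd(84, 622) = 2, hence so is any combination 84s + 622t.
But 1915 is not a multiple of 2 (it leaves remainder 1).
Hence no integers s, t satisfy the equation.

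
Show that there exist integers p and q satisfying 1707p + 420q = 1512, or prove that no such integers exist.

p = 56, q = -224

Since gcd(1707, 420) = 3 and 1512 = 3·504, Bézout's identity guarantees a solution.
Dividing through by 3 reduces the equation to 569p + 140q = 504.
Euclidean algorithm: 569 = 4·140 + 9, 140 = 15·9 + 5, 9 = 1·5 + 4, 5 = 1·4 + 1, 4 = 4·1 + 0.
Back-substituting, 1 = 5 − 1·4 = 5 − (9 − 1·5) = −9 + 2·5 = −9 + 2·(140 − 15·9) = 2·140 − 31·9 = 2·140 − 31·(569 − 4·140) = −31·569 + 126·140; that is, 569·(-31) + 140·126 = 1.
Scaling by 504 gives the particular solution (p, q) = (-15624, 63504).
The general solution is p = -15624 + 140k, q = 63504 − 569k; taking k = 112 gives the smaller pair p = 56, q = -224.
Check: 1707·56 + 420·(-224) = 95592 − 94080 = 1512. ✓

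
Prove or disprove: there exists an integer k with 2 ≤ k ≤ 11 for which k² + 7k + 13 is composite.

k = 10

At k = 10: 10² + 7·10 + 13 = 183 = 3·61, which is composite.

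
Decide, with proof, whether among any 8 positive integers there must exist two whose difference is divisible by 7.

There are exactly 7 possible remainders on division by 7.
With 8 integers and only 7 classes, the pigeonhole principle forces two of them, say a and b, into the same class.
Equal remainders mean a − b ≡ 0 (mod 7), so 7 divides their difference.

True.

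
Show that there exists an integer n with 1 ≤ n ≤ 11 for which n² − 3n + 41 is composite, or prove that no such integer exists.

n = 4

At n = 4: 4² − 3·4 + 41 = 45 = 3·15, which is composite.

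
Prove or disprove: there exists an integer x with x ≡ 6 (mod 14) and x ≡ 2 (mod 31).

gcd(14, 31) = 1, so the Chinese Remainder Theorem guarantees exactly one residue class mod 434 satisfying both.
Any solution of the first congruence is x = 6 + 14t; substituting into the second, 14t ≡ 2 − 6 ≡ 27 (mod 31).
Invert 14 mod 31 by the Euclidean algorithm: 31 = 2·14 + 3, 14 = 4·3 + 2, 3 = 1·2 + 1, 2 = 2·1 + 0; back-substituting, 1 = 3 − 1·2 = 3 − (14 − 4·3) = −14 + 5·3 = −14 + 5·(31 − 2·14) = 5·31 − 11·14. Hence 14·(-11) ≡ 1, so 14⁻¹ ≡ -11 ≡ 20 (mod 31).
Multiplying by 20: t ≡ 20·27 = 540 ≡ 13 (mod 31).
Taking t = 13 gives x = 6 + 14·13 = 188.
Verify: 188 = 13·14 + 6 and 188 = 6·31 + 2. ✓

x = 188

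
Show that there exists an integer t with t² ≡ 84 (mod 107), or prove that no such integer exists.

No such integer exists.

Apply Euler's criterion with the prime 107: 84 is a quadratic residue iff 84^53 ≡ 1 (mod 107), and a non-residue iff it is ≡ −1.
Squaring successively (mod 107): 84^2 = 7056 ≡ 101; 84^4 ≡ 101² = 10201 ≡ 36; 84^8 ≡ 36² = 1296 ≡ 12; 84^16 ≡ 12² = 144 ≡ 37; 84^32 ≡ 37² = 1369 ≡ 85.
Since 53 = 32 + 16 + 4 + 1, 84^53 ≡ 85 · 37 · 36 · 84; multiplying out mod 107: 85·37 = 3145 ≡ 42, then 42·36 = 1512 ≡ 14, then 14·84 = 1176 ≡ 106. Thus 84^53 ≡ 106 ≡ −1 (mod 107).
The value −1 means 84 is a non-residue modulo 107, so t² ≡ 84 (mod 107) is impossible.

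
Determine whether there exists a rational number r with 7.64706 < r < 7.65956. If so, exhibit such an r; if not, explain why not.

r = 153/20

Look for a denominator N such that an integer falls strictly between N·7.64706 and N·7.65956. N = 20 works: 20·7.64706 = 152.94120 < 153 < 153.19120 = 20·7.65956.
Hence 153/20 is a rational number with 7.64706 < 153/20 < 7.65956.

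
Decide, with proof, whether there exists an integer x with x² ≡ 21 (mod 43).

Take x = 35. Then 35² = 1225 = 28·43 + 21, so 35² ≡ 21 (mod 43).

x = 35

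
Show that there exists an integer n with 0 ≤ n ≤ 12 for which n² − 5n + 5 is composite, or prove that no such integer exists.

n = 10

At n = 10: 10² − 5·10 + 5 = 55 = 5·11, which is composite.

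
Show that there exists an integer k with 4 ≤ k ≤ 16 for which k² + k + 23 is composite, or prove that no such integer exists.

At k = 11: 11² + 11 + 23 = 155 = 5·31, which is composite.

k = 11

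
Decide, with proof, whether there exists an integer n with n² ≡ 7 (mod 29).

n = 6 works: 6² = 36, and 36 − 7 = 29 = 1·29.

n = 6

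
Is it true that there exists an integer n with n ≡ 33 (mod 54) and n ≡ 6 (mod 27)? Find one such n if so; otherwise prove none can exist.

gcd(54, 27) = 27. A simultaneous solution exists iff 33 ≡ 6 (mod 27); here 33 mod 27 = 6 = 6 mod 27, so it does.
The smallest candidate n = 33 works directly: 33 ≡ 6 (mod 27).
Verify: 33 = 0·54 + 33 and 33 = 1·27 + 6. ✓

n = 33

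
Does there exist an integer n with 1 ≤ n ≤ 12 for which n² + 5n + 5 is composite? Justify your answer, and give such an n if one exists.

At n = 5: 5² + 5·5 + 5 = 55 = 5·11, which is composite.

n = 5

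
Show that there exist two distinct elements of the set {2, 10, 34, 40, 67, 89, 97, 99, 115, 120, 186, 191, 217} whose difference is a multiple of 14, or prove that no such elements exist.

Residues mod 14: 2↦2, 10↦10, 34↦6, 40↦12, 67↦11, 89↦5, 97↦13, 99↦1, 115↦3, 120↦8, 186↦4, 191↦9, 217↦7.
No residue repeats among the 13 elements, so no pair has difference ≡ 0 (mod 14).

No, no such pair exists.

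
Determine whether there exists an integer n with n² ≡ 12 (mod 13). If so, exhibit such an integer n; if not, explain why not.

n = 8 works: 8² = 64, and 64 − 12 = 52 = 4·13.

n = 8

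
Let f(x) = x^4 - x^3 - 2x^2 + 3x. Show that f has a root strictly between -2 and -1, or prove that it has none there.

f(-2) = 10 and f(-1) = -3, which have opposite signs.
As a polynomial, f is continuous on every closed interval.
By the Intermediate Value Theorem, f takes the value 0 somewhere in the open interval.

Yes, f has a root in the interval.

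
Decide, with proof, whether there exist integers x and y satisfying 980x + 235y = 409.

Any value of 980x + 235y is a multiple of gcd(980, 235) = 5.
But 409 = 5·81 + 4, so 5 ∤ 409.
Therefore 980x + 235y = 409 has no solution in integers.

There are no such integers.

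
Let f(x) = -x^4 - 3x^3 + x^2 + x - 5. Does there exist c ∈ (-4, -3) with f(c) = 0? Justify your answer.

f(-4) = -57 and f(-3) = 1, which have opposite signs.
Since f is a polynomial it is continuous on [-4, -3].
By the Intermediate Value Theorem, f takes the value 0 somewhere in the open interval.

Yes, f has a root in the interval.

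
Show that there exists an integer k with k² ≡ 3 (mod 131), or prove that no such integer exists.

Take k = 93. Then 93² = 8649 = 66·131 + 3, so 93² ≡ 3 (mod 131).

k = 93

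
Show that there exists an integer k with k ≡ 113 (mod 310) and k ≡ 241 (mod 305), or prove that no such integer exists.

There is no such integer.

Reduce both congruences modulo 5, which divides 310 and 305: they say k ≡ 113 (mod 5) and k ≡ 241 (mod 5).
But 113 mod 5 = 3 while 241 mod 5 = 1, a contradiction.
So no integer satisfies both congruences.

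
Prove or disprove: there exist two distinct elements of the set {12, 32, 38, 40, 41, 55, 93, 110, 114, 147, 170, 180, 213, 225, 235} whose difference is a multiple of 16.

Two integers differ by a multiple of 16 exactly when they have the same residue mod 16. The residues are 12↦12, 32↦0, 38↦6, 40↦8, 41↦9, 55↦7, 93↦13, 110↦14, 114↦2, 147↦3, 170↦10, 180↦4, 213↦5, 225↦1, 235↦11.
No residue repeats among the 15 elements, so no pair has difference ≡ 0 (mod 16).

No such pair exists.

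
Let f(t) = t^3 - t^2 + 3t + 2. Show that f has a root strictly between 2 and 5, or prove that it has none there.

Evaluate at the endpoints: f(2) = 12, f(5) = 117 — same sign (positive).
f'(t) = 3t^2 - 2t + 3 has discriminant (-2)² − 4·3·3 = -32 < 0, so f' has no real roots and is positive for every real t.
So f is strictly increasing; between 2 and 5 its values lie between f(2) = 12 and f(5) = 117, all positive. Therefore f has no root in (2, 5).

No such root exists.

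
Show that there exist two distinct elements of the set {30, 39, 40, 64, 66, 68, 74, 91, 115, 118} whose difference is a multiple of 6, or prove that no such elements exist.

The pair (30, 66) works.

Reduce each element mod 6: 30↦0, 39↦3, 40↦4, 64↦4, 66↦0, 68↦2, 74↦2, 91↦1, 115↦1, 118↦4. The residue 0 repeats (at 30 and 66), and 66 − 30 = 36 = 6·6.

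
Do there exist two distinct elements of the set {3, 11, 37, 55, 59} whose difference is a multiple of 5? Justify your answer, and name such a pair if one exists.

No such pair exists.

Reduce each element modulo 5: 3↦3, 11↦1, 37↦2, 55↦0, 59↦4.
No residue repeats among the 5 elements, so no pair has difference ≡ 0 (mod 5).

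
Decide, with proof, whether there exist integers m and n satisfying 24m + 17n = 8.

Since gcd(24, 17) = 1, every integer is an integer combination of 24 and 17.
Dividing repeatedly: 24 = 1·17 + 7, 17 = 2·7 + 3, 7 = 2·3 + 1, 3 = 3·1 + 0.
Back-substituting, 1 = 7 − 2·3 = 7 − 2·(17 − 2·7) = −2·17 + 5·7 = −2·17 + 5·(24 − 1·17) = 5·24 − 7·17; that is, 24·5 + 17·(-7) = 1.
Times 8: 24·40 + 17·(-56) = 8, so (40, -56) solves it.
The general solution is m = 40 + 17k, n = -56 − 24k; taking k = -2 gives the smaller pair m = 6, n = -8.
Indeed 24·6 + 17·(-8) = 144 − 136 = 8.

m = 6, n = -8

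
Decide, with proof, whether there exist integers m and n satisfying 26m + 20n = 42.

m = 7, n = -7

gcd(26, 20) = 2, and 2 divides 42, so integer solutions exist.
Dividing through by 2 reduces the equation to 13m + 10n = 21.
Run the Euclidean algorithm on 13 and 10: 13 = 1·10 + 3, 10 = 3·3 + 1, 3 = 3·1 + 0.
Unwinding: 1 = 10 − 3·3 = 10 − 3·(13 − 1·10) = −3·13 + 4·10, i.e. 13·(-3) + 10·4 = 1.
Scaling by 21 gives the particular solution (m, n) = (-63, 84).
Adding 7·10 to m and subtracting 7·13 from n gives the tidier solution (7, -7).
Check: 26·7 + 20·(-7) = 182 − 140 = 42. ✓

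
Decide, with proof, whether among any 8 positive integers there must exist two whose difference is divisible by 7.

There are exactly 7 possible remainders on division by 7.
Since 8 > 7, two of the 8 integers must share a residue class by the pigeonhole principle; call them a and b.
Their difference a − b is then a multiple of 7.

True.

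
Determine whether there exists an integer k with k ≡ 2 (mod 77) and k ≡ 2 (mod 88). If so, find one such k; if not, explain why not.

Here gcd(77, 88) = 11, and both 2 and 2 leave remainder 2 mod 11, so the system is consistent.
The smallest candidate k = 2 works directly: 2 ≡ 2 (mod 88).
Verify: 2 = 0·77 + 2 and 2 = 0·88 + 2. ✓

k = 2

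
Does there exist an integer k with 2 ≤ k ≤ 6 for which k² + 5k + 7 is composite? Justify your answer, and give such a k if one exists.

At k = 2: 2² + 5·2 + 7 = 21 = 3·7, which is composite.

k = 2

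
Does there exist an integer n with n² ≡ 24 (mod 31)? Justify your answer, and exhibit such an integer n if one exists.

Apply Euler's criterion with the prime 31: 24 is a quadratic residue iff 24^15 ≡ 1 (mod 31), and a non-residue iff it is ≡ −1.
Repeated squaring mod 31: 24^2 = 576 ≡ 18; 24^4 ≡ 18² = 324 ≡ 14; 24^8 ≡ 14² = 196 ≡ 10.
Since 15 = 8 + 4 + 2 + 1, 24^15 ≡ 10 · 14 · 18 · 24; multiplying out mod 31: 10·14 = 140 ≡ 16, then 16·18 = 288 ≡ 9, then 9·24 = 216 ≡ 30. Thus 24^15 ≡ 30 ≡ −1 (mod 31).
The value −1 means 24 is a non-residue modulo 31, so n² ≡ 24 (mod 31) is impossible.

There is no such integer.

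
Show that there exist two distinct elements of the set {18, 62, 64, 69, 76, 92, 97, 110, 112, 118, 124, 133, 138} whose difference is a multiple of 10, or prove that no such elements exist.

Yes: 18 and 118.

Both 18 and 118 leave remainder 8 on division by 10; their difference 100 = 10·10 is a multiple of 10.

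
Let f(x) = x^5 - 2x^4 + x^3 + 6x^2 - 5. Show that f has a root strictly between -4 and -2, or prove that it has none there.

f(-4) = -1509 and f(-2) = -53, both negative, so a sign-change argument is unavailable; we show f keeps this sign on the whole interval.
Shift to the endpoint -2: with x = -2 − u (0 < u < 2), one computes f(-2 − u) = -u^5 - 12u^4 - 57u^3 - 128u^2 - 132u - 53.
All 6 nonzero coefficients of this polynomial in u are negative; hence for u > 0 the value is a sum of negative terms (the constant -53 among them).
So f is strictly negative on (-4, -2); no root exists in the interval.

No.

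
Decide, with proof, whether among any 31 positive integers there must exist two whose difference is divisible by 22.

Yes.

Partition the integers by their residue mod 22; there are 22 classes.
Since 31 > 22, two of the 31 integers must share a residue class by the pigeonhole principle; call them a and b.
Then a ≡ b (mod 22), i.e. 22 ∣ (a − b).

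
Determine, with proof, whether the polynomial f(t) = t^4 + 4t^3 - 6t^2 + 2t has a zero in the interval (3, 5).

No such root exists.

f(3) = 141 and f(5) = 985, both positive, so a sign-change argument is unavailable; we show f keeps this sign on the whole interval.
Shift to the endpoint 3: with t = 3 + u (0 < u < 2), one computes f(3 + u) = u^4 + 16u^3 + 84u^2 + 182u + 141.
The nonzero coefficients here are all positive, so for u > 0 every term is positive (or zero), and the constant term 141 is strictly positive.
So f is strictly positive on (3, 5); no root exists in the interval.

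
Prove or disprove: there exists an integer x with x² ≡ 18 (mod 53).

There is no such integer.

53 is prime, so by Euler's criterion 18 is a square mod 53 iff 18^((53−1)/2) = 18^26 ≡ 1 (mod 53).
Squaring successively (mod 53): 18^2 = 324 ≡ 6; 18^4 ≡ 6² = 36 ≡ 36; 18^8 ≡ 36² = 1296 ≡ 24; 18^16 ≡ 24² = 576 ≡ 46.
Since 26 = 16 + 8 + 2, 18^26 ≡ 46 · 24 · 6; multiplying out mod 53: 46·24 = 1104 ≡ 44, then 44·6 = 264 ≡ 52. Thus 18^26 ≡ 52 ≡ −1 (mod 53).
The value −1 means 18 is a non-residue modulo 53, so x² ≡ 18 (mod 53) is impossible.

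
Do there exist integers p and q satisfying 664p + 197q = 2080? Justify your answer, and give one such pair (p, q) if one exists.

p = 15, q = -40

664 and 197 are coprime, so 664p + 197q ranges over all of ℤ.
Euclidean algorithm: 664 = 3·197 + 73, 197 = 2·73 + 51, 73 = 1·51 + 22, 51 = 2·22 + 7, 22 = 3·7 + 1, 7 = 7·1 + 0.
Back-substituting, 1 = 22 − 3·7 = 22 − 3·(51 − 2·22) = −3·51 + 7·22 = −3·51 + 7·(73 − 1·51) = 7·73 − 10·51 = 7·73 − 10·(197 − 2·73) = −10·197 + 27·73 = −10·197 + 27·(664 − 3·197) = 27·664 − 91·197; that is, 664·27 + 197·(-91) = 1.
Multiplying through by 2080: p = 27·2080 = 56160, q = (-91)·2080 = -189280 is a solution.
The general solution is p = 56160 + 197k, q = -189280 − 664k; taking k = -285 gives the smaller pair p = 15, q = -40.
Indeed 664·15 + 197·(-40) = 9960 − 7880 = 2080.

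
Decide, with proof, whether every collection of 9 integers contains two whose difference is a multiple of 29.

No; for instance {109, 110, 111, 112, 113, 114, 115, 116, 117} is a counterexample.

Consider the 9 integers 109, 110, …, 117. They lie in distinct residue classes modulo 29, since 9 ≤ 29.
The differences between them range over 1, …, 8, none of which is divisible by 29.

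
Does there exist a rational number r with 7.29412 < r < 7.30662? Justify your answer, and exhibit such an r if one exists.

r = 73/10

Multiplying by 10: 10·7.29412 = 72.94120 and 10·7.30662 = 73.06620, so the integer 73 lies strictly between them.
Dividing back, 7.29412 < 73/10 < 7.30662, and 73/10 is rational.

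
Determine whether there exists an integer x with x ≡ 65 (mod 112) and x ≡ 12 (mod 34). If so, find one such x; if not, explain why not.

No such integer exists.

Reduce both congruences modulo 2, which divides 112 and 34: they say x ≡ 65 (mod 2) and x ≡ 12 (mod 2).
These are incompatible: 65 − 12 = 53 is not divisible by 2.
Hence the system has no solution.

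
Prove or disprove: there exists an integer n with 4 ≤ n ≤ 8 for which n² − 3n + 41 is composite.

n = 4

At n = 4: 4² − 3·4 + 41 = 45 = 3·15, which is composite.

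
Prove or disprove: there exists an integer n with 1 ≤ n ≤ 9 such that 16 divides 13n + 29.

For n = 1, 2, …, 9 the values of 13n + 29 modulo 16 are 10, 7, 4, 1, 14, 11, 8, 5, 2 respectively.
Since 0 is absent from this list, 16 ∤ 13n + 29 for every n with 1 ≤ n ≤ 9.

No such integer n in that range exists.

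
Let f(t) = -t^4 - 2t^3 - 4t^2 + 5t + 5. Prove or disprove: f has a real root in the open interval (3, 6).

The endpoint values f(3) = -151 and f(6) = -1837 are both negative. Claim: f(t) < 0 for every t in (3, 6).
Shift to the endpoint 3: with t = 3 + u (0 < u < 3), one computes f(3 + u) = -u^4 - 14u^3 - 76u^2 - 181u - 151.
All 5 nonzero coefficients of this polynomial in u are negative; hence for u > 0 the value is a sum of negative terms (the constant -151 among them).
Therefore f(t) < 0 throughout (3, 6), and f has no zero there.

No such root exists.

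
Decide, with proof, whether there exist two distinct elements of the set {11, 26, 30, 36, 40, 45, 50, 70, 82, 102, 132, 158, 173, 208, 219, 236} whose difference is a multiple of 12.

The pair (26, 50) works.

26 mod 12 = 2 and 50 mod 12 = 2, so 50 − 26 = 24 = 2·12.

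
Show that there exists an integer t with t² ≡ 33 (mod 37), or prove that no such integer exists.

Take t = 12. Then 12² = 144 = 3·37 + 33, so 12² ≡ 33 (mod 37).

t = 12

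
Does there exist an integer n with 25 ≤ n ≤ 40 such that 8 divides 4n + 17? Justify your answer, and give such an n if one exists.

For n = 25, 26, …, 40 the values of 4n + 17 modulo 8 are 5, 1, 5, 1, 5, 1, 5, 1, 5, 1, 5, 1, 5, 1, 5, 1 respectively.
None is 0, so 8 never divides 4n + 17 on this range.

No, no such integer n in that range exists.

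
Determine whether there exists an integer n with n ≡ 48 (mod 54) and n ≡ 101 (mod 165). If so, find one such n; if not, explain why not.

No, no such integer exists.

Both moduli are multiples of 3 = gcd(54, 165), so any solution would satisfy n ≡ 48 and n ≡ 101 modulo 3 simultaneously.
These are incompatible: 48 − 101 = -53 is not divisible by 3.
So no integer satisfies both congruences.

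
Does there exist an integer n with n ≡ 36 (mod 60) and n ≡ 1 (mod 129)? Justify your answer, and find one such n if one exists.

There is no such integer.

Reduce both congruences modulo 3, which divides 60 and 129: they say n ≡ 36 (mod 3) and n ≡ 1 (mod 3).
However 36 ≡ 0 and 1 ≡ 1 (mod 3), and 0 ≠ 1.
Hence the system has no solution.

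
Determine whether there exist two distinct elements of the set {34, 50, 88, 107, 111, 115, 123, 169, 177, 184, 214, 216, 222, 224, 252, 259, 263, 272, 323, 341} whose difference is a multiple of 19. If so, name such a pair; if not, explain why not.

Yes: 34 and 224.

34 mod 19 = 15 and 224 mod 19 = 15, so 224 − 34 = 190 = 10·19.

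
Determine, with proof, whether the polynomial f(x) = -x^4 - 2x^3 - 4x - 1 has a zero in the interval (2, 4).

f(2) = -41 and f(4) = -401, both negative, so a sign-change argument is unavailable; we show f keeps this sign on the whole interval.
Shift to the endpoint 2: with x = 2 + u (0 < u < 2), one computes f(2 + u) = -u^4 - 10u^3 - 36u^2 - 60u - 41.
All 5 nonzero coefficients of this polynomial in u are negative; hence for u > 0 the value is a sum of negative terms (the constant -41 among them).
So f is strictly negative on (2, 4); no root exists in the interval.

f has no root in that interval.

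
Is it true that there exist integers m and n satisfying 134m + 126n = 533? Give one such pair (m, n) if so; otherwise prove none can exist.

gcd(134, 126) = 2, so every integer of the form 134m + 126n is a multiple of 2.
But 533 is not a multiple of 2 (it leaves remainder 1).
Hence no integers m, n satisfy the equation.

There are no such integers.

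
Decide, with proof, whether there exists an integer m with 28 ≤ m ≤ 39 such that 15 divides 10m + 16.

No such integer m in that range exists.

For m = 28, 29, …, 39 the values of 10m + 16 modulo 15 are 11, 6, 1, 11, 6, 1, 11, 6, 1, 11, 6, 1 respectively.
None is 0, so 15 never divides 10m + 16 on this range.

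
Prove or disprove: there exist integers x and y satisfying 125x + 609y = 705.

Since gcd(125, 609) = 1, every integer is an integer combination of 125 and 609.
Run the Euclidean algorithm on 609 and 125: 609 = 4·125 + 109, 125 = 1·109 + 16, 109 = 6·16 + 13, 16 = 1·13 + 3, 13 = 4·3 + 1, 3 = 3·1 + 0.
Back-substituting, 1 = 13 − 4·3 = 13 − 4·(16 − 1·13) = −4·16 + 5·13 = −4·16 + 5·(109 − 6·16) = 5·109 − 34·16 = 5·109 − 34·(125 − 1·109) = −34·125 + 39·109 = −34·125 + 39·(609 − 4·125) = 39·609 − 190·125; that is, 125·(-190) + 609·39 = 1.
Times 705: 125·(-133950) + 609·27495 = 705, so (-133950, 27495) solves it.
The general solution is x = -133950 + 609k, y = 27495 − 125k; taking k = 220 gives the smaller pair x = 30, y = -5.
Check: 125·30 + 609·(-5) = 3750 − 3045 = 705. ✓

x = 30, y = -5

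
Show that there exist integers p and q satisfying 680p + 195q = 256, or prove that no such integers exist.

No, no such integers exist.

gcd(680, 195) = 5, so every integer of the form 680p + 195q is a multiple of 5.
But 256 is not a multiple of 5 (it leaves remainder 1).
Therefore 680p + 195q = 256 has no solution in integers.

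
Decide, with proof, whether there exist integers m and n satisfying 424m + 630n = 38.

m = 272, n = -183

gcd(424, 630) = 2, and 2 divides 38, so integer solutions exist.
Dividing through by 2 reduces the equation to 212m + 315n = 19.
Euclidean algorithm: 315 = 1·212 + 103, 212 = 2·103 + 6, 103 = 17·6 + 1, 6 = 6·1 + 0.
Unwinding: 1 = 103 − 17·6 = 103 − 17·(212 − 2·103) = −17·212 + 35·103 = −17·212 + 35·(315 − 1·212) = 35·315 − 52·212, i.e. 212·(-52) + 315·35 = 1.
Scaling by 19 gives the particular solution (m, n) = (-988, 665).
Adding 4·315 to m and subtracting 4·212 from n gives the tidier solution (272, -183).
Indeed 424·272 + 630·(-183) = 115328 − 115290 = 38.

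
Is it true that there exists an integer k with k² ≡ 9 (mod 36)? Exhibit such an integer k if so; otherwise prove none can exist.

k = 21 works: 21² = 441, and 441 − 9 = 432 = 12·36.

k = 21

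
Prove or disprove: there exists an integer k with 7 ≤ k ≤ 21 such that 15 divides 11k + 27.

k = 18

k = 18 works, since 11·18 + 27 = 225 = 15·15.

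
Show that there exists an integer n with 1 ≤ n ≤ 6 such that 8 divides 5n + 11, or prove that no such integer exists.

n = 1

At n = 1 we get 5·1 + 11 = 16, and 16 = 8·2.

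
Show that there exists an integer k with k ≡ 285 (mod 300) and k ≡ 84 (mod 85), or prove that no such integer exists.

There is no such integer.

gcd(300, 85) = 5. If k ≡ 285 (mod 300) and k ≡ 84 (mod 85), then k ≡ 285 (mod 5) and k ≡ 84 (mod 5).
However 285 ≡ 0 and 84 ≡ 4 (mod 5), and 0 ≠ 4.
Therefore no such k exists.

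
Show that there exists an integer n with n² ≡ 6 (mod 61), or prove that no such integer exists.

Apply Euler's criterion with the prime 61: 6 is a quadratic residue iff 6^30 ≡ 1 (mod 61), and a non-residue iff it is ≡ −1.
Squaring successively (mod 61): 6^2 = 36 ≡ 36; 6^4 ≡ 36² = 1296 ≡ 15; 6^8 ≡ 15² = 225 ≡ 42; 6^16 ≡ 42² = 1764 ≡ 56.
Since 30 = 16 + 8 + 4 + 2, 6^30 ≡ 56 · 42 · 15 · 36; multiplying out mod 61: 56·42 = 2352 ≡ 34, then 34·15 = 510 ≡ 22, then 22·36 = 792 ≡ 60. Thus 6^30 ≡ 60 ≡ −1 (mod 61).
By Euler's criterion 6 is a quadratic non-residue mod 61: no n satisfies n² ≡ 6 (mod 61).

There is no such integer.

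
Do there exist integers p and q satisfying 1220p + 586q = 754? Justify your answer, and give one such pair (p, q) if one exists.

p = 150, q = -311

Since gcd(1220, 586) = 2 and 754 = 2·377, Bézout's identity guarantees a solution.
Dividing through by 2 reduces the equation to 610p + 293q = 377.
Euclidean algorithm: 610 = 2·293 + 24, 293 = 12·24 + 5, 24 = 4·5 + 4, 5 = 1·4 + 1, 4 = 4·1 + 0.
Back-substituting, 1 = 5 − 1·4 = 5 − (24 − 4·5) = −24 + 5·5 = −24 + 5·(293 − 12·24) = 5·293 − 61·24 = 5·293 − 61·(610 − 2·293) = −61·610 + 127·293; that is, 610·(-61) + 293·127 = 1.
Times 377: 610·(-22997) + 293·47879 = 377, so (-22997, 47879) solves it.
Shifting by a multiple of (293, −610) keeps it a solution: p = -22997 + 79·293 = 150, q = 47879 − 79·610 = -311.
Check: 1220·150 + 586·(-311) = 183000 − 182246 = 754. ✓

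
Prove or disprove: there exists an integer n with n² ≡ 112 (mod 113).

n = 98

Take n = 98. Then 98² = 9604 = 84·113 + 112, so 98² ≡ 112 (mod 113).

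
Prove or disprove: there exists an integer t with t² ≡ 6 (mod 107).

107 is prime, so by Euler's criterion 6 is a square mod 107 iff 6^((107−1)/2) = 6^53 ≡ 1 (mod 107).
Repeated squaring mod 107: 6^2 = 36 ≡ 36; 6^4 ≡ 36² = 1296 ≡ 12; 6^8 ≡ 12² = 144 ≡ 37; 6^16 ≡ 37² = 1369 ≡ 85; 6^32 ≡ 85² = 7225 ≡ 56.
Since 53 = 32 + 16 + 4 + 1, 6^53 ≡ 56 · 85 · 12 · 6; multiplying out mod 107: 56·85 = 4760 ≡ 52, then 52·12 = 624 ≡ 89, then 89·6 = 534 ≡ 106. Thus 6^53 ≡ 106 ≡ −1 (mod 107).
By Euler's criterion 6 is a quadratic non-residue mod 107: no t satisfies t² ≡ 6 (mod 107).

There is no such integer.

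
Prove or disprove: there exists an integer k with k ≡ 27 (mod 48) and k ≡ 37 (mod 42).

Both moduli are multiples of 6 = gcd(48, 42), so any solution would satisfy k ≡ 27 and k ≡ 37 modulo 6 simultaneously.
But 27 mod 6 = 3 while 37 mod 6 = 1, a contradiction.
Therefore no such k exists.

There is no such integer.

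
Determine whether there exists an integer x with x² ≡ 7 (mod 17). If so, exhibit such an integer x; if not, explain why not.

Squares mod 17 repeat after x = 8 (as (−x)² = x²); for x = 0..8 they are 0, 1, 4, 9, 16, 8, 2, 15, 13.
So the quadratic residues mod 17 are {0, 1, 2, 4, 8, 9, 13, 15, 16}, and 7 is not among them.
Therefore x² ≡ 7 (mod 17) has no solution.

No, no such integer exists.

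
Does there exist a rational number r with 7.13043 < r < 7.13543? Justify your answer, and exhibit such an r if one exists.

r = 107/15

Look for a denominator N such that an integer falls strictly between N·7.13043 and N·7.13543. N = 15 works: 15·7.13043 = 106.95645 < 107 < 107.03145 = 15·7.13543.
Dividing back, 7.13043 < 107/15 < 7.13543, and 107/15 is rational.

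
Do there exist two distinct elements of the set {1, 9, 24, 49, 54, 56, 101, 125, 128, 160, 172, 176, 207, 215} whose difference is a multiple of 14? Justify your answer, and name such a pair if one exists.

No, no such pair exists.

Two integers differ by a multiple of 14 exactly when they have the same residue mod 14. The residues are 1↦1, 9↦9, 24↦10, 49↦7, 54↦12, 56↦0, 101↦3, 125↦13, 128↦2, 160↦6, 172↦4, 176↦8, 207↦11, 215↦5.
These 14 residues are pairwise different, hence no difference of two elements is divisible by 14.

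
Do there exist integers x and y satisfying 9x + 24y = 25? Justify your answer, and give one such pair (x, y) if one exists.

Any value of 9x + 24y is a multiple of gcd(9, 24) = 3.
But 25 = 3·8 + 1, so 3 ∤ 25.
Therefore 9x + 24y = 25 has no solution in integers.

There are no such integers.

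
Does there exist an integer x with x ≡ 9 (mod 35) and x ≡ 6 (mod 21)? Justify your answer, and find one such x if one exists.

gcd(35, 21) = 7. If x ≡ 9 (mod 35) and x ≡ 6 (mod 21), then x ≡ 9 (mod 7) and x ≡ 6 (mod 7).
These are incompatible: 9 − 6 = 3 is not divisible by 7.
Hence the system has no solution.

No such integer exists.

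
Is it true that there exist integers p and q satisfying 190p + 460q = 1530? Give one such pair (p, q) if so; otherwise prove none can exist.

Since gcd(190, 460) = 10 and 1530 = 10·153, Bézout's identity guarantees a solution.
Dividing through by 10 reduces the equation to 19p + 46q = 153.
Run the Euclidean algorithm on 46 and 19: 46 = 2·19 + 8, 19 = 2·8 + 3, 8 = 2·3 + 2, 3 = 1·2 + 1, 2 = 2·1 + 0.
Back-substituting, 1 = 3 − 1·2 = 3 − (8 − 2·3) = −8 + 3·3 = −8 + 3·(19 − 2·8) = 3·19 − 7·8 = 3·19 − 7·(46 − 2·19) = −7·46 + 17·19; that is, 19·17 + 46·(-7) = 1.
Scaling by 153 gives the particular solution (p, q) = (2601, -1071).
Shifting by a multiple of (46, −19) keeps it a solution: p = 2601 − 56·46 = 25, q = -1071 + 56·19 = -7.
Indeed 190·25 + 460·(-7) = 4750 − 3220 = 1530.

p = 25, q = -7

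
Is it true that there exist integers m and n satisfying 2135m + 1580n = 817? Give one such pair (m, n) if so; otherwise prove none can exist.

Any value of 2135m + 1580n is a multiple of gcd(2135, 1580) = 5.
However 817 leaves remainder 2 on division by 5.
Therefore 2135m + 1580n = 817 has no solution in integers.

No, no such integers exist.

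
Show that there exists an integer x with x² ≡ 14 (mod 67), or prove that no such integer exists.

Take x = 9. Then 9² = 81 = 1·67 + 14, so 9² ≡ 14 (mod 67).

x = 9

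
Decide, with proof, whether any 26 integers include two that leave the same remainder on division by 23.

Each integer lies in one of the 23 residue classes modulo 23.
Placing 26 integers into 23 classes, some class receives at least two — say a and b.
That is, a and b leave the same remainder on division by 23, as claimed.

Yes.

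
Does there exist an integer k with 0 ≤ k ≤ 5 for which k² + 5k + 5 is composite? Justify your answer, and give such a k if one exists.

At k = 5: 5² + 5·5 + 5 = 55 = 5·11, which is composite.

k = 5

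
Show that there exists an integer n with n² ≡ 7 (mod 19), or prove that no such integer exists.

n = 11

Take n = 11. Then 11² = 121 = 6·19 + 7, so 11² ≡ 7 (mod 19).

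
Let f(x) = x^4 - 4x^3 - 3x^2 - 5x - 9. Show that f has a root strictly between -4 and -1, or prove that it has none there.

Such a root exists.

f(-4) = 475 and f(-1) = -2, which have opposite signs.
As a polynomial, f is continuous on every closed interval.
By the Intermediate Value Theorem f must vanish at some point of (-4, -1).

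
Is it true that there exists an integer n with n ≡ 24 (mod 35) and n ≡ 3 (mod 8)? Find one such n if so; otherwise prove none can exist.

The moduli 35 and 8 are coprime, so by the Chinese Remainder Theorem a unique solution modulo 280 exists.
Write n = 24 + 35t and require 24 + 35t ≡ 3 (mod 8), i.e. 35t ≡ 3 (mod 8).
35 ≡ 3 (mod 8), so this reads 3t ≡ 3 (mod 8). Since 3·3 = 9 = 1·8 + 1, the inverse of 3 mod 8 is 3.
Therefore t ≡ 3·3 = 9 ≡ 1 (mod 8).
With t = 1: n = 24 + 35·1 = 59.
Verify: 59 = 1·35 + 24 and 59 = 7·8 + 3. ✓

n = 59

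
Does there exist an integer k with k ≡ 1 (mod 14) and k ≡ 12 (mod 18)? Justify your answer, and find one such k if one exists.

Reduce both congruences modulo 2, which divides 14 and 18: they say k ≡ 1 (mod 2) and k ≡ 12 (mod 2).
These are incompatible: 1 − 12 = -11 is not divisible by 2.
So no integer satisfies both congruences.

No such integer exists.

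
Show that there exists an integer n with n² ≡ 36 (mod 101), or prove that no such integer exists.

Take n = 6. Then 6² = 36, and since 0 ≤ 36 < 101 this is already reduced: 6² ≡ 36 (mod 101).

n = 6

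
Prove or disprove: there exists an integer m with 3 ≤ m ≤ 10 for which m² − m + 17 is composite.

The values for m = 3, 4, …, 10 are 23, 29, 37, 47, 59, 73, 89, 107, and each of these is prime.
So no value in the range makes the expression composite.

No such integer m in that range exists.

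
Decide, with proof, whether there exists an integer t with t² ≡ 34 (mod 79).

Apply Euler's criterion with the prime 79: 34 is a quadratic residue iff 34^39 ≡ 1 (mod 79), and a non-residue iff it is ≡ −1.
Squaring successively (mod 79): 34^2 = 1156 ≡ 50; 34^4 ≡ 50² = 2500 ≡ 51; 34^8 ≡ 51² = 2601 ≡ 73; 34^16 ≡ 73² = 5329 ≡ 36; 34^32 ≡ 36² = 1296 ≡ 32.
Since 39 = 32 + 4 + 2 + 1, 34^39 ≡ 32 · 51 · 50 · 34; multiplying out mod 79: 32·51 = 1632 ≡ 52, then 52·50 = 2600 ≡ 72, then 72·34 = 2448 ≡ 78. Thus 34^39 ≡ 78 ≡ −1 (mod 79).
By Euler's criterion 34 is a quadratic non-residue mod 79: no t satisfies t² ≡ 34 (mod 79).

No, no such integer exists.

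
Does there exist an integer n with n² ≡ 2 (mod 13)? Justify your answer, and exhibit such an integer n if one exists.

No such integer exists.

Since (13 − n)² ≡ n² (mod 13), it suffices to square n = 0, 1, …, 6: the residues are 0, 1, 4, 9, 3, 12, 10.
The set of squares mod 13 is therefore {0, 1, 3, 4, 9, 10, 12}, which does not contain 2.
Hence no integer n has n² ≡ 2 (mod 13).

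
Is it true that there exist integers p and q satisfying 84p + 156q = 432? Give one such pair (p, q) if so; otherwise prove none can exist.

gcd(84, 156) = 12, and 12 divides 432, so integer solutions exist.
Dividing through by 12 reduces the equation to 7p + 13q = 36.
Euclidean algorithm: 13 = 1·7 + 6, 7 = 1·6 + 1, 6 = 6·1 + 0.
Back-substituting, 1 = 7 − 1·6 = 7 − (13 − 1·7) = −13 + 2·7; that is, 7·2 + 13·(-1) = 1.
Scaling by 36 gives the particular solution (p, q) = (72, -36).
Subtracting 5·13 from p and adding 5·7 to q gives the tidier solution (7, -1).
Check: 84·7 + 156·(-1) = 588 − 156 = 432. ✓

p = 7, q = -1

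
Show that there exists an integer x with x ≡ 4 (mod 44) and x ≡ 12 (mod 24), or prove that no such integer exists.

x = 180

gcd(44, 24) = 4. A simultaneous solution exists iff 4 ≡ 12 (mod 4); here 4 mod 4 = 0 = 12 mod 4, so it does.
Step through x = 4, 4 + 44, 4 + 2·44, …: the values 4, 48, 92, 136, 180 reduce mod 24 to 4, 0, 20, 16, 12. The value 180 hits 12.
Indeed 180 ≡ 4 (mod 44) and 180 ≡ 12 (mod 24).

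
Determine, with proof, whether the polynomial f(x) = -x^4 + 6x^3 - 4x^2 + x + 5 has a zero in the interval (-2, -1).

No.

f(-2) = -77 and f(-1) = -7, both negative, so a sign-change argument is unavailable; we show f keeps this sign on the whole interval.
Shift to the endpoint -1: with x = -1 − u (0 < u < 1), one computes f(-1 − u) = -u^4 - 10u^3 - 28u^2 - 31u - 7.
The nonzero coefficients here are all negative, so for u > 0 every term is negative (or zero), and the constant term -7 is strictly negative.
So f is strictly negative on (-2, -1); no root exists in the interval.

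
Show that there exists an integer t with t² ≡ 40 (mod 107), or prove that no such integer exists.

t = 19 works: 19² = 361, and 361 − 40 = 321 = 3·107.

t = 19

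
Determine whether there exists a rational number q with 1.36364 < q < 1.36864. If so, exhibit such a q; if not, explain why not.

q = 26/19

Multiplying by 19: 19·1.36364 = 25.90916 and 19·1.36864 = 26.00416, so the integer 26 lies strictly between them.
Hence 26/19 is a rational number with 1.36364 < 26/19 < 1.36864.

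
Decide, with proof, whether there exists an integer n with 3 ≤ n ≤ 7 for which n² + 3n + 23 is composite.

n = 4

At n = 4: 4² + 3·4 + 23 = 51 = 3·17, which is composite.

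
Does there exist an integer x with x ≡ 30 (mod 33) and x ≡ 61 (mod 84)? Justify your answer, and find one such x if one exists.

No such integer exists.

gcd(33, 84) = 3. If x ≡ 30 (mod 33) and x ≡ 61 (mod 84), then x ≡ 30 (mod 3) and x ≡ 61 (mod 3).
However 30 ≡ 0 and 61 ≡ 1 (mod 3), and 0 ≠ 1.
So no integer satisfies both congruences.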